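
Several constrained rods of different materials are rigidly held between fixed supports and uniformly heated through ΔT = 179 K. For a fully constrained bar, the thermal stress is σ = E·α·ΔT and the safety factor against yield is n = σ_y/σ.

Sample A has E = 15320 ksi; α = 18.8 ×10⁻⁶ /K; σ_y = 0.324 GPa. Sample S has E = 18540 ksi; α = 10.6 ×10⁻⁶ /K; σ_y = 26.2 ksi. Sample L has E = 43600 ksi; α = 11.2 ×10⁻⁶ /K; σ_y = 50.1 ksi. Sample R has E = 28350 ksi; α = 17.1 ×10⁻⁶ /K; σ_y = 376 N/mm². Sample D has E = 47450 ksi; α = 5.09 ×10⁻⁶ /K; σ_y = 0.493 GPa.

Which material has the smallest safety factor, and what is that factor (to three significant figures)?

sample L, n = 0.573

Converting E to GPa, α to ×10⁻⁶/K, σ_y to MPa, then σ and n for each:
  sample A: E = 105.6, α = 18.8, σ_y = 324.0 → σ = 355 MPa, n = 0.911
  sample S: E = 127.8, α = 10.6, σ_y = 180.6 → σ = 243 MPa, n = 0.745
  sample L: E = 300.6, α = 11.2, σ_y = 345.4 → σ = 603 MPa, n = 0.573
  sample R: E = 195.5, α = 17.1, σ_y = 376.0 → σ = 598 MPa, n = 0.628
  sample D: E = 327.2, α = 5.09, σ_y = 493.0 → σ = 298 MPa, n = 1.65
Smallest n: sample L with n = 0.573.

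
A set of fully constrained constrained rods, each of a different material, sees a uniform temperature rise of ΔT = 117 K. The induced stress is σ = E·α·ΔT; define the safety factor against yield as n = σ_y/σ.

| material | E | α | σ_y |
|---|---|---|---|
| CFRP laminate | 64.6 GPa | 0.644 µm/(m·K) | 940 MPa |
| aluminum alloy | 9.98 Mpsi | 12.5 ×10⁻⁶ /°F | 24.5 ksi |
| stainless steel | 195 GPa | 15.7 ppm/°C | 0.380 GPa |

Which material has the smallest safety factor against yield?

With everything in SI (GPa, ×10⁻⁶/K, MPa):
  CFRP laminate: E = 64.60, α = 0.644, σ_y = 940.0 → σ = 4.87 MPa, n = 193
  aluminum alloy: E = 68.81, α = 22.5, σ_y = 168.9 → σ = 181 MPa, n = 0.933
  stainless steel: E = 195.0, α = 15.7, σ_y = 380.0 → σ = 358 MPa, n = 1.06
Smallest n: aluminum alloy with n = 0.933.

aluminum alloy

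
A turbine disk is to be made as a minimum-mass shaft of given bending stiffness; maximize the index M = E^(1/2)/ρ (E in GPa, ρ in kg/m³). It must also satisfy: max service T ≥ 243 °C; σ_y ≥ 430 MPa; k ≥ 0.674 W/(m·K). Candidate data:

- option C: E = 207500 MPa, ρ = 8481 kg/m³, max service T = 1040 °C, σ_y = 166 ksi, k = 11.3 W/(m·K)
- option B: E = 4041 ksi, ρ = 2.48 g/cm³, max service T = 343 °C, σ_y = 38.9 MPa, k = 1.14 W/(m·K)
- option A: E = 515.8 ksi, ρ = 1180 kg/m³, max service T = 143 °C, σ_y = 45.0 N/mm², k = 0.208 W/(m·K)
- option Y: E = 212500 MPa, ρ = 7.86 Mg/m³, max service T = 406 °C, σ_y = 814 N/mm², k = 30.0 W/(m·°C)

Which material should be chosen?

Screen on constraints: max service T ≥ 243 °C; σ_y ≥ 430 MPa; k ≥ 0.674 W/(m·K). Survivors: option C, option Y.
Convert each candidate to consistent units, then evaluate M:
  option C: E = 207.5 GPa, ρ = 8481 kg/m³
  option Y: E = 212.5 GPa, ρ = 7860 kg/m³
  option Y: M = 1.85×10⁻³
  option C: M = 1.70×10⁻³
Option Y ranks first.

option Y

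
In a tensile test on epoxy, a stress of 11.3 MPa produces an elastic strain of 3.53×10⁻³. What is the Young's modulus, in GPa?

E = σ/ε = 11.3 MPa / 3.53×10⁻³ = 3201 MPa = 3.20 GPa.

3.20 GPa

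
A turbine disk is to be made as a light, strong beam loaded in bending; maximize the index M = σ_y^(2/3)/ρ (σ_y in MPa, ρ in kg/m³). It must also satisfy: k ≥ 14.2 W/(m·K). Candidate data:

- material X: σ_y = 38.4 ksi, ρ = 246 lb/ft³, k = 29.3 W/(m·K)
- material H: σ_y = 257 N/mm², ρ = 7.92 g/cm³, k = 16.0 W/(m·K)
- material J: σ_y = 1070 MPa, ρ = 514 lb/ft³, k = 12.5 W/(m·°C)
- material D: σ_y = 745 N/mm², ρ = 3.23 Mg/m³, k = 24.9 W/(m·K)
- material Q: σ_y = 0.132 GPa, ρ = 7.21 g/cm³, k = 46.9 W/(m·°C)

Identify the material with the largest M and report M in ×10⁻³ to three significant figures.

Screen on constraints: k ≥ 14.2 W/(m·K). Survivors: material X, material H, material D, material Q.
After converting to SI:
  material X: σ_y = 264.8 MPa, ρ = 3941 kg/m³
  material H: σ_y = 257.0 MPa, ρ = 7920 kg/m³
  material D: σ_y = 745.0 MPa, ρ = 3230 kg/m³
  material Q: σ_y = 132.0 MPa, ρ = 7210 kg/m³
  material D: M = 25.4×10⁻³
  material X: M = 10.5×10⁻³
  material H: M = 5.10×10⁻³
  material Q: M = 3.60×10⁻³
Material D has the largest M.

material D, M = 25.4×10⁻³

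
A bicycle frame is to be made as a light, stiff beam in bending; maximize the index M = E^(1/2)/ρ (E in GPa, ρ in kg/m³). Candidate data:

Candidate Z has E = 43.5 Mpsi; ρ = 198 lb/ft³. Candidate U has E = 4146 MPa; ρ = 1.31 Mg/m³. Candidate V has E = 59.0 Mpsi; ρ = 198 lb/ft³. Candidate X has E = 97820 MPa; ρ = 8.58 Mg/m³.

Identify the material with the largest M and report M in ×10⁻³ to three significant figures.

Normalizing units and computing the index:
  candidate Z: E = 299.9 GPa, ρ = 3172 kg/m³
  candidate U: E = 4.146 GPa, ρ = 1310 kg/m³
  candidate V: E = 406.8 GPa, ρ = 3172 kg/m³
  candidate X: E = 97.82 GPa, ρ = 8580 kg/m³
  candidate V: M = 6.36×10⁻³
  candidate Z: M = 5.46×10⁻³
  candidate U: M = 1.55×10⁻³
  candidate X: M = 1.15×10⁻³
Highest index: candidate V.

candidate V, M = 6.36×10⁻³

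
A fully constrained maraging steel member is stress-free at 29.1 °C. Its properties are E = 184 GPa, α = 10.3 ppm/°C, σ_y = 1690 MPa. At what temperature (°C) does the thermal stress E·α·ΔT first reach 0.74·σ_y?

689 °C

E·α·ΔT = 1251 MPa ⇒ ΔT = 1251 / (184.0×10³ × 10.3×10⁻⁶) = 659.9 K.
T = 29.1 + 659.9 = 689.0 °C.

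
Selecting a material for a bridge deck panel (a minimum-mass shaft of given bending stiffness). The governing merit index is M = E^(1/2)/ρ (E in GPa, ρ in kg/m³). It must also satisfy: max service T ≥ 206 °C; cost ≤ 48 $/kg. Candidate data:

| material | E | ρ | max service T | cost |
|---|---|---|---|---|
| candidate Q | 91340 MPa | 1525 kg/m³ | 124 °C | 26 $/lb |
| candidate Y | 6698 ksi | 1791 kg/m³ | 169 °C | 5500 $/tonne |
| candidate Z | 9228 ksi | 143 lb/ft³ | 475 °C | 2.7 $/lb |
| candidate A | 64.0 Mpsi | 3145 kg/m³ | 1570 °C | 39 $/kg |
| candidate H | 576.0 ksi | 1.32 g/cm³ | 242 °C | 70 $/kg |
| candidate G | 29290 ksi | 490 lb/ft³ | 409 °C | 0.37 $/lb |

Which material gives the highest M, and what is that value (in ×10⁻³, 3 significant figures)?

Screen on constraints: max service T ≥ 206 °C; cost ≤ 48 $/kg. Survivors: candidate Z, candidate A, candidate G.
Putting every candidate on a common basis:
  candidate Z: E = 63.62 GPa, ρ = 2291 kg/m³
  candidate A: E = 441.3 GPa, ρ = 3145 kg/m³
  candidate G: E = 201.9 GPa, ρ = 7849 kg/m³
  candidate A: M = 6.68×10⁻³
  candidate Z: M = 3.48×10⁻³
  candidate G: M = 1.81×10⁻³
Candidate A ranks first.

candidate A, M = 6.68×10⁻³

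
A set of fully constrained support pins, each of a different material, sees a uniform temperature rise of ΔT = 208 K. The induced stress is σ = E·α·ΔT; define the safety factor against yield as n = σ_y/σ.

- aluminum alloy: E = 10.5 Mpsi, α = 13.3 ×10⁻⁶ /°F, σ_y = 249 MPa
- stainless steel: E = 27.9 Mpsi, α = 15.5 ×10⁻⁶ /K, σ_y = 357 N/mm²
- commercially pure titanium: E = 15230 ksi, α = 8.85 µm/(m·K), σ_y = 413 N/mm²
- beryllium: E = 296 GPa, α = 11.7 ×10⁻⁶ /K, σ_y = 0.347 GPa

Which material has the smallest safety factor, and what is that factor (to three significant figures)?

beryllium, n = 0.482

Per material, after unit conversion:
  aluminum alloy: E = 72.39, α = 23.9, σ_y = 249.0 → σ = 360 MPa, n = 0.691
  stainless steel: E = 192.4, α = 15.5, σ_y = 357.0 → σ = 620 MPa, n = 0.576
  commercially pure titanium: E = 105.0, α = 8.85, σ_y = 413.0 → σ = 193 MPa, n = 2.14
  beryllium: E = 296.0, α = 11.7, σ_y = 347.0 → σ = 720 MPa, n = 0.482
The minimum is beryllium at n = 0.482.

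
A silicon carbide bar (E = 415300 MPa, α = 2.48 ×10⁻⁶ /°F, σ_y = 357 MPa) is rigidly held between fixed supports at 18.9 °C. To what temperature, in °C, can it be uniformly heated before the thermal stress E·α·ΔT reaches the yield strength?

E = 415300 MPa = 415.3 GPa.
α = 2.48×10⁻⁶/°F × 9/5 = 4.46×10⁻⁶/K.
E·α·ΔT = 357.0 MPa ⇒ ΔT = 357.0 / (415.3×10³ × 4.46×10⁻⁶) = 192.6 K.
T = 18.9 + 192.6 = 211.5 °C.

211 °C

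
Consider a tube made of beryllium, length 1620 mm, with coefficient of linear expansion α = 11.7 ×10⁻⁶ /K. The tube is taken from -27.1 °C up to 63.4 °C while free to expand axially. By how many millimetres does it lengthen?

ΔT = 63.4 − (-27.1) = 90.50 K.
ΔL = α·L₀·ΔT = 11.7×10⁻⁶ × 1620 mm × 90.50 K = 1.72 mm.

1.72 mm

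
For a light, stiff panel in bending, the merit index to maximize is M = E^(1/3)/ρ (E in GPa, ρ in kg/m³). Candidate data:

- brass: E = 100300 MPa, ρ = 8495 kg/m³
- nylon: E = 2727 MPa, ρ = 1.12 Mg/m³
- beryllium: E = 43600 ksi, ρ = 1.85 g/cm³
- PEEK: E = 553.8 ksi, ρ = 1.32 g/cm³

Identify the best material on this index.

beryllium

In SI units:
  brass: E = 100.3 GPa, ρ = 8495 kg/m³
  nylon: E = 2.727 GPa, ρ = 1120 kg/m³
  beryllium: E = 300.6 GPa, ρ = 1850 kg/m³
  PEEK: E = 3.818 GPa, ρ = 1320 kg/m³
  beryllium: M = 3.62×10⁻³
  nylon: M = 1.25×10⁻³
  PEEK: M = 1.18×10⁻³
  brass: M = 0.547×10⁻³
Beryllium has the largest M.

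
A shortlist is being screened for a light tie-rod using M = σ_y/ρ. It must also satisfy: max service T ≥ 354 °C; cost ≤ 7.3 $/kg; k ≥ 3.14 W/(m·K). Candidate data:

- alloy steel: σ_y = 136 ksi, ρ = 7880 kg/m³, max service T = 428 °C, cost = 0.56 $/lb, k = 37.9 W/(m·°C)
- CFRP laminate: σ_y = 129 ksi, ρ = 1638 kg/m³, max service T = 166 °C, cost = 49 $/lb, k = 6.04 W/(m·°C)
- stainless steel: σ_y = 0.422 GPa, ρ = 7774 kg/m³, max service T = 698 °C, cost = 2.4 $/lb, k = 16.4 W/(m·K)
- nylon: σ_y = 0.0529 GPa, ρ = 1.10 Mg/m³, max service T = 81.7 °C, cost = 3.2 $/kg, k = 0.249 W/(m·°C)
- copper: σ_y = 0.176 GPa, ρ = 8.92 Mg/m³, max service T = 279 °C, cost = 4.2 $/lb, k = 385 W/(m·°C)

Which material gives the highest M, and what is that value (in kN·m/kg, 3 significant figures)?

alloy steel, M = 119 kN·m/kg

Screen on constraints: max service T ≥ 354 °C; cost ≤ 7.3 $/kg; k ≥ 3.14 W/(m·K). Survivors: alloy steel, stainless steel.
Convert each candidate to consistent units, then evaluate M:
  alloy steel: σ_y = 937.7 MPa, ρ = 7880 kg/m³
  stainless steel: σ_y = 422.0 MPa, ρ = 7774 kg/m³
  alloy steel: M = 119 kN·m/kg
  stainless steel: M = 54.3 kN·m/kg
The maximum is for alloy steel.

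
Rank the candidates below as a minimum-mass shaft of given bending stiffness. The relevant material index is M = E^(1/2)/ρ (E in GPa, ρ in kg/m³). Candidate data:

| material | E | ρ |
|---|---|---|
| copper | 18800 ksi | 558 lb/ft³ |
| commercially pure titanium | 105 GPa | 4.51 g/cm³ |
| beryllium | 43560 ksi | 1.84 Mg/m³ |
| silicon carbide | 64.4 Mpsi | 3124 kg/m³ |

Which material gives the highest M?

Putting every candidate on a common basis:
  copper: E = 129.6 GPa, ρ = 8938 kg/m³
  commercially pure titanium: E = 105.0 GPa, ρ = 4510 kg/m³
  beryllium: E = 300.3 GPa, ρ = 1840 kg/m³
  silicon carbide: E = 444.0 GPa, ρ = 3124 kg/m³
  beryllium: M = 9.42×10⁻³
  silicon carbide: M = 6.75×10⁻³
  commercially pure titanium: M = 2.27×10⁻³
  copper: M = 1.27×10⁻³
Highest index: beryllium.

beryllium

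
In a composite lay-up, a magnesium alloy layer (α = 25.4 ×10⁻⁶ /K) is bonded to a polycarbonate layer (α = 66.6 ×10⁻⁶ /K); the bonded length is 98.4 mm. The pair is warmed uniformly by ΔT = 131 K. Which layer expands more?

α(magnesium alloy) = 25.4×10⁻⁶/K vs α(polycarbonate) = 66.6×10⁻⁶/K.
Higher α expands more for the same ΔT: polycarbonate.

polycarbonate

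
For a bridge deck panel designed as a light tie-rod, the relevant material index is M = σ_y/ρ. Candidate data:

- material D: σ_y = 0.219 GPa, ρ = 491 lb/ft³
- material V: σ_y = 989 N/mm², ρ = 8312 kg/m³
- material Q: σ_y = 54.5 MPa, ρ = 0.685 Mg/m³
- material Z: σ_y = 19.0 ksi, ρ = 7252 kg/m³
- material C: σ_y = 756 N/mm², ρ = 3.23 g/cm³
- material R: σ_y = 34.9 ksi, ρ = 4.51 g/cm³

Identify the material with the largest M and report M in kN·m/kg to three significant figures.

In SI units:
  material D: σ_y = 219.0 MPa, ρ = 7865 kg/m³
  material V: σ_y = 989.0 MPa, ρ = 8312 kg/m³
  material Q: σ_y = 54.50 MPa, ρ = 685.0 kg/m³
  material Z: σ_y = 131.0 MPa, ρ = 7252 kg/m³
  material C: σ_y = 756.0 MPa, ρ = 3230 kg/m³
  material R: σ_y = 240.6 MPa, ρ = 4510 kg/m³
  material C: M = 234 kN·m/kg
  material V: M = 119 kN·m/kg
  material Q: M = 79.6 kN·m/kg
  material R: M = 53.4 kN·m/kg
  material D: M = 27.8 kN·m/kg
  material Z: M = 18.1 kN·m/kg
The maximum is for material C.

material C, M = 234 kN·m/kg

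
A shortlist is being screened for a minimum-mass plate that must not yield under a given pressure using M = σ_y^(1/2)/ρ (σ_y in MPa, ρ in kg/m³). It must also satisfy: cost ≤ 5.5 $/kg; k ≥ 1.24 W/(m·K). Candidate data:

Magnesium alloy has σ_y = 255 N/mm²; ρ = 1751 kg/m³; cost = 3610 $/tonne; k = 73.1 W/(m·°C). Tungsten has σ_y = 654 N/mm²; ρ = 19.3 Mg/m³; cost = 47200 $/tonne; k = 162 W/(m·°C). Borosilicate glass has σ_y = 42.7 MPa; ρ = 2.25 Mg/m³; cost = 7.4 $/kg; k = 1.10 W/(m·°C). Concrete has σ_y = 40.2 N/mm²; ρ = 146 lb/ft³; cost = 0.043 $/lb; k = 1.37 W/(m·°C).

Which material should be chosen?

magnesium alloy

Screen on constraints: cost ≤ 5.5 $/kg; k ≥ 1.24 W/(m·K). Survivors: magnesium alloy, concrete.
After converting to SI:
  magnesium alloy: σ_y = 255.0 MPa, ρ = 1751 kg/m³
  concrete: σ_y = 40.20 MPa, ρ = 2339 kg/m³
  magnesium alloy: M = 9.12×10⁻³
  concrete: M = 2.71×10⁻³
Magnesium alloy ranks first.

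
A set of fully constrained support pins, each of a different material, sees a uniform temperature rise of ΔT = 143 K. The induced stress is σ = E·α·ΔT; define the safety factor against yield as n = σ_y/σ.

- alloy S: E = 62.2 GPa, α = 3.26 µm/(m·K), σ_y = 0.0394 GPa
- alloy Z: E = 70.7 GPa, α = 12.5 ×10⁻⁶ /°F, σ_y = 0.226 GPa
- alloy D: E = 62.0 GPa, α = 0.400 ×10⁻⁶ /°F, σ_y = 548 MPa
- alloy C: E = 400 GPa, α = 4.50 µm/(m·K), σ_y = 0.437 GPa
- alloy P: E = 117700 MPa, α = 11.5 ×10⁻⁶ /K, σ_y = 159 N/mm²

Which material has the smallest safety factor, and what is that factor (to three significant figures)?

With everything in SI (GPa, ×10⁻⁶/K, MPa):
  alloy S: E = 62.20, α = 3.26, σ_y = 39.40 → σ = 29.0 MPa, n = 1.36
  alloy Z: E = 70.70, α = 22.5, σ_y = 226.0 → σ = 227 MPa, n = 0.994
  alloy D: E = 62.00, α = 0.720, σ_y = 548.0 → σ = 6.38 MPa, n = 85.8
  alloy C: E = 400.0, α = 4.50, σ_y = 437.0 → σ = 257 MPa, n = 1.70
  alloy P: E = 117.7, α = 11.5, σ_y = 159.0 → σ = 194 MPa, n = 0.821
Alloy P has the lowest safety factor, n = 0.821.

alloy P, n = 0.821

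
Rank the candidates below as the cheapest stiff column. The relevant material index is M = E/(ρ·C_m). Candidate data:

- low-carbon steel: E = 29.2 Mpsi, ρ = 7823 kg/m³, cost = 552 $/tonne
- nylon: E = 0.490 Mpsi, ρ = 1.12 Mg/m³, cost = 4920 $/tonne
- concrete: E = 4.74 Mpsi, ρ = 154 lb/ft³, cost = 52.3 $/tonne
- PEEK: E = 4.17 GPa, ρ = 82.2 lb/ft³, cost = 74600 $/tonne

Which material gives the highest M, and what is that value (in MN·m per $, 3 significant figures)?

concrete, M = 253 MN·m per $

Normalizing units and computing the index:
  low-carbon steel: E = 201.3 GPa, ρ = 7823 kg/m³, cost = 0.5520 $/kg
  nylon: E = 3.378 GPa, ρ = 1120 kg/m³, cost = 4.920 $/kg
  concrete: E = 32.68 GPa, ρ = 2467 kg/m³, cost = 0.05230 $/kg
  PEEK: E = 4.170 GPa, ρ = 1317 kg/m³, cost = 74.60 $/kg
  concrete: M = 253 MN·m per $
  low-carbon steel: M = 46.6 MN·m per $
  nylon: M = 0.613 MN·m per $
  PEEK: M = 0.0425 MN·m per $
Concrete ranks first.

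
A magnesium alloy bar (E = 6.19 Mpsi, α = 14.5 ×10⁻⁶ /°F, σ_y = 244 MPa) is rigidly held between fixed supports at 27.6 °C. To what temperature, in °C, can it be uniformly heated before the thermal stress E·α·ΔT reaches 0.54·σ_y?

E = 6.19 Mpsi = 42.68 GPa.
α = 14.5×10⁻⁶/°F × 9/5 = 26.1×10⁻⁶/K.
E·α·ΔT = 131.8 MPa ⇒ ΔT = 131.8 / (42.68×10³ × 26.1×10⁻⁶) = 118.3 K.
T = 27.6 + 118.3 = 145.9 °C.

146 °C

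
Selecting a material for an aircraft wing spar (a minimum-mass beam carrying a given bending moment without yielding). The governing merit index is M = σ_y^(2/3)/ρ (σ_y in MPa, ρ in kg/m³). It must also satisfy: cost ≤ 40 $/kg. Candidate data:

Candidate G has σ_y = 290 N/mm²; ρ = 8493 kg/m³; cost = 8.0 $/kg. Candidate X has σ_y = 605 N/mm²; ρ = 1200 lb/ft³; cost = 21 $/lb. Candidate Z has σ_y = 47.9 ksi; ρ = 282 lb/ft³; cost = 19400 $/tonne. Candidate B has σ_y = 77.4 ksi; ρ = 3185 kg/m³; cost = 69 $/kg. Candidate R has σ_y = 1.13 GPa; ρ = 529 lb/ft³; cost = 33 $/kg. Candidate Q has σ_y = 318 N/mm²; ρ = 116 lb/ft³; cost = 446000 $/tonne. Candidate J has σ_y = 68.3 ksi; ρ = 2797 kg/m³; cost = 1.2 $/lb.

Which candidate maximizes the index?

Screen on constraints: cost ≤ 40 $/kg. Survivors: candidate G, candidate Z, candidate R, candidate J.
Putting every candidate on a common basis:
  candidate G: σ_y = 290.0 MPa, ρ = 8493 kg/m³
  candidate Z: σ_y = 330.3 MPa, ρ = 4517 kg/m³
  candidate R: σ_y = 1130 MPa, ρ = 8474 kg/m³
  candidate J: σ_y = 470.9 MPa, ρ = 2797 kg/m³
  candidate J: M = 21.6×10⁻³
  candidate R: M = 12.8×10⁻³
  candidate Z: M = 10.6×10⁻³
  candidate G: M = 5.16×10⁻³
Candidate J has the largest M.

candidate J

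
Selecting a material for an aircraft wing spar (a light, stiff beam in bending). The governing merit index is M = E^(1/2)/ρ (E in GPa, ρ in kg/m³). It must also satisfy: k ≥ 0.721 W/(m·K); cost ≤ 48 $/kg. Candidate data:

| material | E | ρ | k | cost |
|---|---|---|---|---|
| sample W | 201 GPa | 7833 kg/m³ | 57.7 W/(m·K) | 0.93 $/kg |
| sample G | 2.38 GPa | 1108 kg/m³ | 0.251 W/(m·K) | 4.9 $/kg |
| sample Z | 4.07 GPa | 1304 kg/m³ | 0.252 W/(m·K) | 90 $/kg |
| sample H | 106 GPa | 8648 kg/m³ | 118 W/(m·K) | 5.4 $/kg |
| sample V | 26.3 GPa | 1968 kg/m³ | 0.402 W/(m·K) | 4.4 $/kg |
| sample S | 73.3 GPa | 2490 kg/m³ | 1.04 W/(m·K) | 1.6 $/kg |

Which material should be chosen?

Screen on constraints: k ≥ 0.721 W/(m·K); cost ≤ 48 $/kg. Survivors: sample W, sample H, sample S.
Per-candidate index values:
  sample S: M = 3.44×10⁻³
  sample W: M = 1.81×10⁻³
  sample H: M = 1.19×10⁻³
Sample S has the largest M.

sample S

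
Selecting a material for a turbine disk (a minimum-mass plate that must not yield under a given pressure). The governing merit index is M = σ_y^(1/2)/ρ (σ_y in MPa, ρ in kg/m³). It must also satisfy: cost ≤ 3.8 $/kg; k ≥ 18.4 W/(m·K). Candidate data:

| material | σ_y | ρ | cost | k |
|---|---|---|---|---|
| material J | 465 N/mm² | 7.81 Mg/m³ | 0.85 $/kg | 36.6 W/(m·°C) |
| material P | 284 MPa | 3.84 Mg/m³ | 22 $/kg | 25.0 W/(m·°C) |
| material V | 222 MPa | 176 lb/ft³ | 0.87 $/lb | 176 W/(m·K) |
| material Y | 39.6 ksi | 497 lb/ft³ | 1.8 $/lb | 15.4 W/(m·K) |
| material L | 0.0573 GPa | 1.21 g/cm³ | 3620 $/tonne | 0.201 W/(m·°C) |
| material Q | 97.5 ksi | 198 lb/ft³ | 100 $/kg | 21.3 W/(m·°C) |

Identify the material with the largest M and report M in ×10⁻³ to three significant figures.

Screen on constraints: cost ≤ 3.8 $/kg; k ≥ 18.4 W/(m·K). Survivors: material J, material V.
In SI units:
  material J: σ_y = 465.0 MPa, ρ = 7810 kg/m³
  material V: σ_y = 222.0 MPa, ρ = 2819 kg/m³
  material V: M = 5.28×10⁻³
  material J: M = 2.76×10⁻³
Material V has the largest M.

material V, M = 5.28×10⁻³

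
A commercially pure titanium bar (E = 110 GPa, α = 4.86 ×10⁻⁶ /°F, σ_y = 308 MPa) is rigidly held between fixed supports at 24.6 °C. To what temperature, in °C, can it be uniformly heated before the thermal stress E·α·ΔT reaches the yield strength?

345 °C

α = 4.86×10⁻⁶/°F × 9/5 = 8.75×10⁻⁶/K.
E·α·ΔT = 308.0 MPa ⇒ ΔT = 308.0 / (110.0×10³ × 8.75×10⁻⁶) = 320.1 K.
T = 24.6 + 320.1 = 344.7 °C.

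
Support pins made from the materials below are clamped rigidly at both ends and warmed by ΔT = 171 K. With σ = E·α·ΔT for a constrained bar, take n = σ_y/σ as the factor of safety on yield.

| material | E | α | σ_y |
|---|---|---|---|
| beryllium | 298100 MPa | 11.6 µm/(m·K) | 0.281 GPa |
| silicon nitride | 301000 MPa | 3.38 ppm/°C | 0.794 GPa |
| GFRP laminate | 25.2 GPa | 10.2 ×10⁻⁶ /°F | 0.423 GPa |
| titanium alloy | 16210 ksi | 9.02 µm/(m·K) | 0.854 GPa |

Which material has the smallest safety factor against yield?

beryllium

Converting E to GPa, α to ×10⁻⁶/K, σ_y to MPa, then σ and n for each:
  beryllium: E = 298.1, α = 11.6, σ_y = 281.0 → σ = 591 MPa, n = 0.475
  silicon nitride: E = 301.0, α = 3.38, σ_y = 794.0 → σ = 174 MPa, n = 4.56
  GFRP laminate: E = 25.20, α = 18.4, σ_y = 423.0 → σ = 79.1 MPa, n = 5.35
  titanium alloy: E = 111.8, α = 9.02, σ_y = 854.0 → σ = 172 MPa, n = 4.95
The minimum is beryllium at n = 0.475.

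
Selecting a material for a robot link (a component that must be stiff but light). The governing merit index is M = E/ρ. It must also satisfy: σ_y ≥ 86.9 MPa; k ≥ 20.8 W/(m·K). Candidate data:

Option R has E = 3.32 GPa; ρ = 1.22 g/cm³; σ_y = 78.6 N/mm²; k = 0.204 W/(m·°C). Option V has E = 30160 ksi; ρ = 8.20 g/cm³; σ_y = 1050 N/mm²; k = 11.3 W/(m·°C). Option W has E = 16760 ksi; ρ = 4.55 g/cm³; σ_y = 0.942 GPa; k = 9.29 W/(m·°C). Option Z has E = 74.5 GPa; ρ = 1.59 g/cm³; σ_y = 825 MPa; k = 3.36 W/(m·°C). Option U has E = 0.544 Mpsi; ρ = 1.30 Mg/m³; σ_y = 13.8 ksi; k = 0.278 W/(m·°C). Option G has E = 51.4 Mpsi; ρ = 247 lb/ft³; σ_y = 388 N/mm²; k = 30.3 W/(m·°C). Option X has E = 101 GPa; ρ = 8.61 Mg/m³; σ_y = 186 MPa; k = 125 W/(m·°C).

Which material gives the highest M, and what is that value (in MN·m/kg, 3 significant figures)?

Screen on constraints: σ_y ≥ 86.9 MPa; k ≥ 20.8 W/(m·K). Survivors: option G, option X.
In SI units:
  option G: E = 354.4 GPa, ρ = 3957 kg/m³
  option X: E = 101.0 GPa, ρ = 8610 kg/m³
  option G: M = 89.6 MN·m/kg
  option X: M = 11.7 MN·m/kg
The maximum is for option G.

option G, M = 89.6 MN·m/kg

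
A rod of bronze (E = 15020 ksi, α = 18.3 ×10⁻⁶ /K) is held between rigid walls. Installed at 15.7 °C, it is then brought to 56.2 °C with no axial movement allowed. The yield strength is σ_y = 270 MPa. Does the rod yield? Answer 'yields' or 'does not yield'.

E = 15020 ksi = 103.6 GPa.
ΔT = 40.50 K. Constrained thermal stress σ = E·α·ΔT = 103.6×10³ MPa × 18.3×10⁻⁶ × 40.50 = 76.8 MPa (compressive).
Compare to σ_y = 270 MPa: σ < σ_y, so it does not yield.

does not yield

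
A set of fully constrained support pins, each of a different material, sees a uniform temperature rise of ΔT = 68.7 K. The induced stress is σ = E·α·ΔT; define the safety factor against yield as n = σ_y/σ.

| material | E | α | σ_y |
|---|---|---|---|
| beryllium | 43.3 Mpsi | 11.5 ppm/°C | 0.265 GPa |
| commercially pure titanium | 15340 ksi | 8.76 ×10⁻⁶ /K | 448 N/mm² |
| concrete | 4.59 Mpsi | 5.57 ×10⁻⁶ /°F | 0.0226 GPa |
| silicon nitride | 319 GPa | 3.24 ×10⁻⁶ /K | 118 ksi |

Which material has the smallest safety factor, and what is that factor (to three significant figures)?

In consistent units (E in GPa, α in ×10⁻⁶/K, σ_y in MPa):
  beryllium: E = 298.5, α = 11.5, σ_y = 265.0 → σ = 236 MPa, n = 1.12
  commercially pure titanium: E = 105.8, α = 8.76, σ_y = 448.0 → σ = 63.7 MPa, n = 7.04
  concrete: E = 31.65, α = 10.0, σ_y = 22.60 → σ = 21.8 MPa, n = 1.04
  silicon nitride: E = 319.0, α = 3.24, σ_y = 813.6 → σ = 71.0 MPa, n = 11.5
The minimum is concrete at n = 1.04.

concrete, n = 1.04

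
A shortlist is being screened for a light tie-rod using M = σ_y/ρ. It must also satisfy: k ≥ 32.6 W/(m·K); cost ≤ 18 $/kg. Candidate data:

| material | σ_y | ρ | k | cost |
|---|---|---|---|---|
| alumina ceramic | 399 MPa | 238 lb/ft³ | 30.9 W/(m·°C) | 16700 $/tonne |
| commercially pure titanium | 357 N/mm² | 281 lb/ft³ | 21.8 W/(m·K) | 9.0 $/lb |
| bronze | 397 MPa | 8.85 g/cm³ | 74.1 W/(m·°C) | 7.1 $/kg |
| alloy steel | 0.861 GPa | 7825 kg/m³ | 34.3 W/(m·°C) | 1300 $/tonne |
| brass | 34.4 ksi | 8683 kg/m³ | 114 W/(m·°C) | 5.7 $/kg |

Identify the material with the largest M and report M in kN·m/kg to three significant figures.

alloy steel, M = 110 kN·m/kg

Screen on constraints: k ≥ 32.6 W/(m·K); cost ≤ 18 $/kg. Survivors: bronze, alloy steel, brass.
Putting every candidate on a common basis:
  bronze: σ_y = 397.0 MPa, ρ = 8850 kg/m³
  alloy steel: σ_y = 861.0 MPa, ρ = 7825 kg/m³
  brass: σ_y = 237.2 MPa, ρ = 8683 kg/m³
  alloy steel: M = 110 kN·m/kg
  bronze: M = 44.9 kN·m/kg
  brass: M = 27.3 kN·m/kg
Alloy steel ranks first.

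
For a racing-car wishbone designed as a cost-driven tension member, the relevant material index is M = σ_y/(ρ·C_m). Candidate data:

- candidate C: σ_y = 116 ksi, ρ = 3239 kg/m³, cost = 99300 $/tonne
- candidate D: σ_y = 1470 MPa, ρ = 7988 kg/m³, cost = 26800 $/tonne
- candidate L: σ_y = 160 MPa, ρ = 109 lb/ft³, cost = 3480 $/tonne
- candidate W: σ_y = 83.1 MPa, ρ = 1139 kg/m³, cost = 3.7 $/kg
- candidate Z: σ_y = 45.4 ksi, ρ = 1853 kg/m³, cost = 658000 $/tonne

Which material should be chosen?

candidate L

After converting to SI:
  candidate C: σ_y = 799.8 MPa, ρ = 3239 kg/m³, cost = 99.30 $/kg
  candidate D: σ_y = 1470 MPa, ρ = 7988 kg/m³, cost = 26.80 $/kg
  candidate L: σ_y = 160.0 MPa, ρ = 1746 kg/m³, cost = 3.480 $/kg
  candidate W: σ_y = 83.10 MPa, ρ = 1139 kg/m³, cost = 3.700 $/kg
  candidate Z: σ_y = 313.0 MPa, ρ = 1853 kg/m³, cost = 658.0 $/kg
  candidate L: M = 26.3 kN·m per $
  candidate W: M = 19.7 kN·m per $
  candidate D: M = 6.87 kN·m per $
  candidate C: M = 2.49 kN·m per $
  candidate Z: M = 0.257 kN·m per $
Highest index: candidate L.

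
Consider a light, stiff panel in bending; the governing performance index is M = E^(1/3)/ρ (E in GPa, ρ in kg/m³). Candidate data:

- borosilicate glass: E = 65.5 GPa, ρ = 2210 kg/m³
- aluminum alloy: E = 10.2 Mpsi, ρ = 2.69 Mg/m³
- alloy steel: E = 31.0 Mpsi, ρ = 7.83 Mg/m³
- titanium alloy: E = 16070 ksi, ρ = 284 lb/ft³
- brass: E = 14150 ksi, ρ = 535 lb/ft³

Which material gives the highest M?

After converting to SI:
  borosilicate glass: E = 65.50 GPa, ρ = 2210 kg/m³
  aluminum alloy: E = 70.33 GPa, ρ = 2690 kg/m³
  alloy steel: E = 213.7 GPa, ρ = 7830 kg/m³
  titanium alloy: E = 110.8 GPa, ρ = 4549 kg/m³
  brass: E = 97.56 GPa, ρ = 8570 kg/m³
  borosilicate glass: M = 1.82×10⁻³
  aluminum alloy: M = 1.53×10⁻³
  titanium alloy: M = 1.06×10⁻³
  alloy steel: M = 0.764×10⁻³
  brass: M = 0.537×10⁻³
Highest index: borosilicate glass.

borosilicate glass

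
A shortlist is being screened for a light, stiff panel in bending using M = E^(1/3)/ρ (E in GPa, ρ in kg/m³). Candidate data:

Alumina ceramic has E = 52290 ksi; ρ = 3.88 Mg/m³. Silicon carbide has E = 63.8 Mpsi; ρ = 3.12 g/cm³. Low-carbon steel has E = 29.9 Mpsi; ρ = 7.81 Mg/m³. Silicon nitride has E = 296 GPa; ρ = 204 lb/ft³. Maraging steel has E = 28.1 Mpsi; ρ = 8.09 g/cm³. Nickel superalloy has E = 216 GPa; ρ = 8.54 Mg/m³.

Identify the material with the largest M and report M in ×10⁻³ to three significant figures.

silicon carbide, M = 2.44×10⁻³

After converting to SI:
  alumina ceramic: E = 360.5 GPa, ρ = 3880 kg/m³
  silicon carbide: E = 439.9 GPa, ρ = 3120 kg/m³
  low-carbon steel: E = 206.2 GPa, ρ = 7810 kg/m³
  silicon nitride: E = 296.0 GPa, ρ = 3268 kg/m³
  maraging steel: E = 193.7 GPa, ρ = 8090 kg/m³
  nickel superalloy: E = 216.0 GPa, ρ = 8540 kg/m³
  silicon carbide: M = 2.44×10⁻³
  silicon nitride: M = 2.04×10⁻³
  alumina ceramic: M = 1.83×10⁻³
  low-carbon steel: M = 0.756×10⁻³
  maraging steel: M = 0.715×10⁻³
  nickel superalloy: M = 0.703×10⁻³
The maximum is for silicon carbide.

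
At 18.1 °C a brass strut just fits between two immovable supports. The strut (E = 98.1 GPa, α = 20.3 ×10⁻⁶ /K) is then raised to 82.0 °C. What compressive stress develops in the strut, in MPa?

127 MPa

ΔT = 63.90 K. Constrained thermal stress σ = E·α·ΔT = 98.10×10³ MPa × 20.3×10⁻⁶ × 63.90 = 127 MPa (compressive).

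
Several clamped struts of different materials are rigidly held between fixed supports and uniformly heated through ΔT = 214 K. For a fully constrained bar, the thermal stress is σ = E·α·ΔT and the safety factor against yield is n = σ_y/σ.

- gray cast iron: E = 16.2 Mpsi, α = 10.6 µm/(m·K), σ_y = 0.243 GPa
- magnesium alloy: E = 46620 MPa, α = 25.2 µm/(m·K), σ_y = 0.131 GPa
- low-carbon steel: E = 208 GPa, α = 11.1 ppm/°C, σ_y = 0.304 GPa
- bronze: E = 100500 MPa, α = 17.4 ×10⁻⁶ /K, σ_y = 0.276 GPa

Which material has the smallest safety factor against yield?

Converting E to GPa, α to ×10⁻⁶/K, σ_y to MPa, then σ and n for each:
  gray cast iron: E = 111.7, α = 10.6, σ_y = 243.0 → σ = 253 MPa, n = 0.959
  magnesium alloy: E = 46.62, α = 25.2, σ_y = 131.0 → σ = 251 MPa, n = 0.521
  low-carbon steel: E = 208.0, α = 11.1, σ_y = 304.0 → σ = 494 MPa, n = 0.615
  bronze: E = 100.5, α = 17.4, σ_y = 276.0 → σ = 374 MPa, n = 0.738
The minimum is magnesium alloy at n = 0.521.

magnesium alloy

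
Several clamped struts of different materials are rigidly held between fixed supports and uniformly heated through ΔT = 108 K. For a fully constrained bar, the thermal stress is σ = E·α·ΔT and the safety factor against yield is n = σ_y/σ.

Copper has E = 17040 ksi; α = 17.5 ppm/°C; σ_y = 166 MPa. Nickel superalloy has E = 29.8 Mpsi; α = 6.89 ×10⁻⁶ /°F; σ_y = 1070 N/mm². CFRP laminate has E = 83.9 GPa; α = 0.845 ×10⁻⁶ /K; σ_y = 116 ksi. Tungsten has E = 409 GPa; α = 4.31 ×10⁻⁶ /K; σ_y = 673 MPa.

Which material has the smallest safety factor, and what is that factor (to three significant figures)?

Per material, after unit conversion:
  copper: E = 117.5, α = 17.5, σ_y = 166.0 → σ = 222 MPa, n = 0.748
  nickel superalloy: E = 205.5, α = 12.4, σ_y = 1070 → σ = 275 MPa, n = 3.89
  CFRP laminate: E = 83.90, α = 0.845, σ_y = 799.8 → σ = 7.66 MPa, n = 104
  tungsten: E = 409.0, α = 4.31, σ_y = 673.0 → σ = 190 MPa, n = 3.54
The minimum is copper at n = 0.748.

copper, n = 0.748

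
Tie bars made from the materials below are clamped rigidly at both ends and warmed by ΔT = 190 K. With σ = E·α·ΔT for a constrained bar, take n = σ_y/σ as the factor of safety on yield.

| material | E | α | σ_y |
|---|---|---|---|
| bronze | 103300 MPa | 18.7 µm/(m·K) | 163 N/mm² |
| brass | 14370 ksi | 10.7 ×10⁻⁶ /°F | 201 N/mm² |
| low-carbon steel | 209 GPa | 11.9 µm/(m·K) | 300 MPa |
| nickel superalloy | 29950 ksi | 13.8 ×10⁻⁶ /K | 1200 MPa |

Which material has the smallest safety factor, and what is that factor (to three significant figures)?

With everything in SI (GPa, ×10⁻⁶/K, MPa):
  bronze: E = 103.3, α = 18.7, σ_y = 163.0 → σ = 367 MPa, n = 0.444
  brass: E = 99.08, α = 19.3, σ_y = 201.0 → σ = 363 MPa, n = 0.554
  low-carbon steel: E = 209.0, α = 11.9, σ_y = 300.0 → σ = 473 MPa, n = 0.635
  nickel superalloy: E = 206.5, α = 13.8, σ_y = 1200 → σ = 541 MPa, n = 2.22
Smallest n: bronze with n = 0.444.

bronze, n = 0.444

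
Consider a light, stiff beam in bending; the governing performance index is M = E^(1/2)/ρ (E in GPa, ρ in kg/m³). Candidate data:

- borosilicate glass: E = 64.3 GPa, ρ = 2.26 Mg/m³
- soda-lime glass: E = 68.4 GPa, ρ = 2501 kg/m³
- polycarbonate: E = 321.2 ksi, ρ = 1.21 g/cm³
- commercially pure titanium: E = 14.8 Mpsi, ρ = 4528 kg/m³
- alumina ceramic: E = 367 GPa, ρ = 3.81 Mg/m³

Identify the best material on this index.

alumina ceramic

Normalizing units and computing the index:
  borosilicate glass: E = 64.30 GPa, ρ = 2260 kg/m³
  soda-lime glass: E = 68.40 GPa, ρ = 2501 kg/m³
  polycarbonate: E = 2.215 GPa, ρ = 1210 kg/m³
  commercially pure titanium: E = 102.0 GPa, ρ = 4528 kg/m³
  alumina ceramic: E = 367.0 GPa, ρ = 3810 kg/m³
  alumina ceramic: M = 5.03×10⁻³
  borosilicate glass: M = 3.55×10⁻³
  soda-lime glass: M = 3.31×10⁻³
  commercially pure titanium: M = 2.23×10⁻³
  polycarbonate: M = 1.23×10⁻³
Alumina ceramic has the largest M.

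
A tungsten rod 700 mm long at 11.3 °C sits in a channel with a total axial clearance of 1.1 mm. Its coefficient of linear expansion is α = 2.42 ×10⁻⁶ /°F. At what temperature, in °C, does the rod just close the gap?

α = 2.42×10⁻⁶/°F × 9/5 = 4.36×10⁻⁶/K.
α·L₀·ΔT = 1.1 mm ⇒ ΔT = 1.1 / (4.36×10⁻⁶ × 700.0) = 360.8 K.
T = 11.3 + 360.8 = 372.1 °C.

372 °C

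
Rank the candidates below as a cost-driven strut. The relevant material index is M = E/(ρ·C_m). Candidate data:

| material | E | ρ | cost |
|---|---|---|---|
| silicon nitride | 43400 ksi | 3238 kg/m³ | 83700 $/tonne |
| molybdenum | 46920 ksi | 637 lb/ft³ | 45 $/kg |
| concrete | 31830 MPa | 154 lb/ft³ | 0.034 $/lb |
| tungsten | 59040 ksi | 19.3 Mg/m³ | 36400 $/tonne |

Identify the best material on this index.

concrete

In SI units:
  silicon nitride: E = 299.2 GPa, ρ = 3238 kg/m³, cost = 83.70 $/kg
  molybdenum: E = 323.5 GPa, ρ = 10200 kg/m³, cost = 45.00 $/kg
  concrete: E = 31.83 GPa, ρ = 2467 kg/m³, cost = 0.07496 $/kg
  tungsten: E = 407.1 GPa, ρ = 19300 kg/m³, cost = 36.40 $/kg
  concrete: M = 172 MN·m per $
  silicon nitride: M = 1.10 MN·m per $
  molybdenum: M = 0.705 MN·m per $
  tungsten: M = 0.579 MN·m per $
The maximum is for concrete.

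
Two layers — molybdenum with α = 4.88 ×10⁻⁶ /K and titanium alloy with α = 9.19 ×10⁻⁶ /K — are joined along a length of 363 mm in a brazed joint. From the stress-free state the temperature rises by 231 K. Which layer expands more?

titanium alloy

α(molybdenum) = 4.88×10⁻⁶/K vs α(titanium alloy) = 9.19×10⁻⁶/K.
Higher α expands more for the same ΔT: titanium alloy.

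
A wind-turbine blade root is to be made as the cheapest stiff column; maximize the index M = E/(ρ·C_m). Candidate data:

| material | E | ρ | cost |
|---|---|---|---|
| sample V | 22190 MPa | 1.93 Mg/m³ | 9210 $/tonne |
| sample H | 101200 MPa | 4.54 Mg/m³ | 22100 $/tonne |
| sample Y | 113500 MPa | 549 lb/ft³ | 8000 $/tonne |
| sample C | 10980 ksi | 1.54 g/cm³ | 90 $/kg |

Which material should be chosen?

After converting to SI:
  sample V: E = 22.19 GPa, ρ = 1930 kg/m³, cost = 9.210 $/kg
  sample H: E = 101.2 GPa, ρ = 4540 kg/m³, cost = 22.10 $/kg
  sample Y: E = 113.5 GPa, ρ = 8794 kg/m³, cost = 8.000 $/kg
  sample C: E = 75.70 GPa, ρ = 1540 kg/m³, cost = 90.00 $/kg
  sample Y: M = 1.61 MN·m per $
  sample V: M = 1.25 MN·m per $
  sample H: M = 1.01 MN·m per $
  sample C: M = 0.546 MN·m per $
Sample Y has the largest M.

sample Y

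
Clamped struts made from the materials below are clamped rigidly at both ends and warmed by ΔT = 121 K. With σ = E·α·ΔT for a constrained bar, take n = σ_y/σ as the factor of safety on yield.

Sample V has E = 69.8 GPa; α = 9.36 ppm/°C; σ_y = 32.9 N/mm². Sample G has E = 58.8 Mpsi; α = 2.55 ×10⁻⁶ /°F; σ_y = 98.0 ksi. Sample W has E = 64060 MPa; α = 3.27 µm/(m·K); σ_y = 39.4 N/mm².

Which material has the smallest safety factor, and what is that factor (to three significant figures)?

sample V, n = 0.416

With everything in SI (GPa, ×10⁻⁶/K, MPa):
  sample V: E = 69.80, α = 9.36, σ_y = 32.90 → σ = 79.1 MPa, n = 0.416
  sample G: E = 405.4, α = 4.59, σ_y = 675.7 → σ = 225 MPa, n = 3.00
  sample W: E = 64.06, α = 3.27, σ_y = 39.40 → σ = 25.3 MPa, n = 1.55
The minimum is sample V at n = 0.416.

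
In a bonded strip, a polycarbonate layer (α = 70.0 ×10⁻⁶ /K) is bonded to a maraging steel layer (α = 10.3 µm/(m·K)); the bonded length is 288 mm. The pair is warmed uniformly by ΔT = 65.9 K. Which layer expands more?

polycarbonate

α(polycarbonate) = 70.0×10⁻⁶/K vs α(maraging steel) = 10.3×10⁻⁶/K.
Higher α expands more for the same ΔT: polycarbonate.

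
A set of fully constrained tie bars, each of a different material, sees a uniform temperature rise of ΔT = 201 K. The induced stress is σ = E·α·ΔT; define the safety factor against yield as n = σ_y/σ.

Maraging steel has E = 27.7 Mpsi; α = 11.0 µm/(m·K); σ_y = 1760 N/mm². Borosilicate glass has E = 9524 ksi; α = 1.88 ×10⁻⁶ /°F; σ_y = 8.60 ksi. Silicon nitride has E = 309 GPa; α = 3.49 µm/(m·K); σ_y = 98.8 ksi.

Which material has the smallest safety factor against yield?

borosilicate glass

Converting E to GPa, α to ×10⁻⁶/K, σ_y to MPa, then σ and n for each:
  maraging steel: E = 191.0, α = 11.0, σ_y = 1760 → σ = 422 MPa, n = 4.17
  borosilicate glass: E = 65.67, α = 3.38, σ_y = 59.29 → σ = 44.7 MPa, n = 1.33
  silicon nitride: E = 309.0, α = 3.49, σ_y = 681.2 → σ = 217 MPa, n = 3.14
Borosilicate glass has the lowest safety factor, n = 1.33.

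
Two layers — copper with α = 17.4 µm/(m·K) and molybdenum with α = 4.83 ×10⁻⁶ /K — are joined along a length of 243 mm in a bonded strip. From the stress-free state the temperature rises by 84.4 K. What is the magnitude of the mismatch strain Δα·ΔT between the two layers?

Δα = |17.4 − 4.83|×10⁻⁶/K = 12.6×10⁻⁶/K.
Mismatch strain = Δα·ΔT = 12.6×10⁻⁶ × 84.4 = 1.06×10⁻³.

1.06×10⁻³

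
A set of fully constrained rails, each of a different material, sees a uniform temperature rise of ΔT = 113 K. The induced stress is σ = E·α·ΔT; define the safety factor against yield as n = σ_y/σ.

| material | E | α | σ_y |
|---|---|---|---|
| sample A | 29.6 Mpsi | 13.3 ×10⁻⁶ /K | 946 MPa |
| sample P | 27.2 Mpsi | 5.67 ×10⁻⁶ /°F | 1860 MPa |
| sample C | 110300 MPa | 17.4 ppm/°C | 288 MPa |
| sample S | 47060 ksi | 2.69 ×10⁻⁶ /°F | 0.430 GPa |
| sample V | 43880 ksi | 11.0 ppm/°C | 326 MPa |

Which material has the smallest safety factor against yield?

sample V

Per material, after unit conversion:
  sample A: E = 204.1, α = 13.3, σ_y = 946.0 → σ = 307 MPa, n = 3.08
  sample P: E = 187.5, α = 10.2, σ_y = 1860 → σ = 216 MPa, n = 8.60
  sample C: E = 110.3, α = 17.4, σ_y = 288.0 → σ = 217 MPa, n = 1.33
  sample S: E = 324.5, α = 4.84, σ_y = 430.0 → σ = 178 MPa, n = 2.42
  sample V: E = 302.5, α = 11.0, σ_y = 326.0 → σ = 376 MPa, n = 0.867
Smallest n: sample V with n = 0.867.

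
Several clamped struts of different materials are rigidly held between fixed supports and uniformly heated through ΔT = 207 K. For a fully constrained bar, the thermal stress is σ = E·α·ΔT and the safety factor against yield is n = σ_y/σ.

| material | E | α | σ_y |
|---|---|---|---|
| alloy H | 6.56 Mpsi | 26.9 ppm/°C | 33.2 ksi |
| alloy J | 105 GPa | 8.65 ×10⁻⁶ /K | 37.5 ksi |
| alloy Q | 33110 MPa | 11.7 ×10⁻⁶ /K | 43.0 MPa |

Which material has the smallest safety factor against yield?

Converting E to GPa, α to ×10⁻⁶/K, σ_y to MPa, then σ and n for each:
  alloy H: E = 45.23, α = 26.9, σ_y = 228.9 → σ = 252 MPa, n = 0.909
  alloy J: E = 105.0, α = 8.65, σ_y = 258.6 → σ = 188 MPa, n = 1.38
  alloy Q: E = 33.11, α = 11.7, σ_y = 43.00 → σ = 80.2 MPa, n = 0.536
Smallest n: alloy Q with n = 0.536.

alloy Q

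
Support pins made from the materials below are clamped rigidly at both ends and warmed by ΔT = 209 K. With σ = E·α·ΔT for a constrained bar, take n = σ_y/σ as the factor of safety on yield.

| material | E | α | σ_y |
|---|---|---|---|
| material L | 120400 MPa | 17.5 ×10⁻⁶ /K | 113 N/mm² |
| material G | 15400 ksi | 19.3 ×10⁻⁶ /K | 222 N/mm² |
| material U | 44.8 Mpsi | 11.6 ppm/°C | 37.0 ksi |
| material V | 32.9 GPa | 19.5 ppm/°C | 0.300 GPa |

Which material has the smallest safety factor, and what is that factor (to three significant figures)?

Per material, after unit conversion:
  material L: E = 120.4, α = 17.5, σ_y = 113.0 → σ = 440 MPa, n = 0.257
  material G: E = 106.2, α = 19.3, σ_y = 222.0 → σ = 428 MPa, n = 0.518
  material U: E = 308.9, α = 11.6, σ_y = 255.1 → σ = 749 MPa, n = 0.341
  material V: E = 32.90, α = 19.5, σ_y = 300.0 → σ = 134 MPa, n = 2.24
The minimum is material L at n = 0.257.

material L, n = 0.257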